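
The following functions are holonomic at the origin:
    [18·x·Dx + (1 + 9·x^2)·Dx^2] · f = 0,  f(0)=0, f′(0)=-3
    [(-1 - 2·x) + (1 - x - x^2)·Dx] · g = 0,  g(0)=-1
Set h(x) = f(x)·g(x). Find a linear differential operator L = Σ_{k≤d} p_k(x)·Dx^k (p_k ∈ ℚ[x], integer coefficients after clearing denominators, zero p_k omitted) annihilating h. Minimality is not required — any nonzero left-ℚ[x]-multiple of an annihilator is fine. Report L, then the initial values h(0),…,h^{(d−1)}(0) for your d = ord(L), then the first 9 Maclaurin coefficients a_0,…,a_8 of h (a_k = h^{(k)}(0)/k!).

f: a_k = 0, -3, 0, 9, 0, -243/5, 0, 2187/7, 0, …
g: a_k = -1, -1, -2, -3, -5, -8, -13, -21, -34, …
f·g: L₀ = L_f ⊗_s L_g, ord ≤ 2·1.
L = (2 + 18·x + 54·x^2) + (2 - 14·x + 36·x^2 + 54·x^3)·Dx + (-1 + x - 8·x^2 + 9·x^3 + 9·x^4)·Dx^2  (order 2).
h: a_k = 0, 3, 3, -3, 0, 228/5, 228/5, -7743/35, -6147/35, …
ICs: h(0) = 0, h′(0) = 3.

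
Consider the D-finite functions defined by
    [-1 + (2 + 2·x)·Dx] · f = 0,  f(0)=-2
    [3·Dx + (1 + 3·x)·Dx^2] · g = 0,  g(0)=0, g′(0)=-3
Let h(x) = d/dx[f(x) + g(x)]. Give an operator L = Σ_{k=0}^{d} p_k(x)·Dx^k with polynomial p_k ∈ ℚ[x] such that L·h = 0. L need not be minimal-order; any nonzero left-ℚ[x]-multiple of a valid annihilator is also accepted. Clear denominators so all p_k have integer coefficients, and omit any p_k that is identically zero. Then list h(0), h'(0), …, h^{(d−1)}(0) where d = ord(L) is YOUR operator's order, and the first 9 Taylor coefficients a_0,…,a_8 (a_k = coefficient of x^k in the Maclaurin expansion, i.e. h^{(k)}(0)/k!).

L = (27 + 9·x) + (69 + 126·x + 45·x^2)·Dx + (10 + 46·x + 54·x^2 + 18·x^3)·Dx^2  (order 2).
h: a_k = -4, 19/2, -219/8, 1301/16, -31139/128, 186687/256, -2239719/1024, 13437357/2048, -644978979/32768, …
ICs: h(0) = -4, h′(0) = 19/2.

f: a_k = -2, -1, 1/4, -1/8, 5/64, -7/128, 21/512, -33/1024, 429/16384, …
g: a_k = 0, -3, 9/2, -9, 81/4, -243/5, 243/2, -2187/7, 6561/8, …
h₀=f+g: left-lcm gives L₀, ord ≤ 3.
h=h₀': d/dx-closure on L₀ ⇒ L.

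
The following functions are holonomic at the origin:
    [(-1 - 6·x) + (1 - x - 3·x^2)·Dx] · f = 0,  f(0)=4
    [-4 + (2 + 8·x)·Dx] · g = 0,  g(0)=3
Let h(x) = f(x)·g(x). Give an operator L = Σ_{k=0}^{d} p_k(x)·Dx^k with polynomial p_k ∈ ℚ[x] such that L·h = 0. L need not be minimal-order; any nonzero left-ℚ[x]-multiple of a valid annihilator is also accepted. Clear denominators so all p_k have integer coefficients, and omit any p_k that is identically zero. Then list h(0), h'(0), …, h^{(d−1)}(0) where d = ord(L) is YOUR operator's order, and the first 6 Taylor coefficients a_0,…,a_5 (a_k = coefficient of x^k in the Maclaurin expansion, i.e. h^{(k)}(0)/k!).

f: a_k = 4, 4, 16, 28, 76, 160, …
g: a_k = 3, 6, -6, 12, -30, 84, …
Product ⇒ symmetric product L₀, ord ≤ 1.
L = (3 + 8·x + 18·x^2) + (-1 - 3·x + 7·x^2 + 12·x^3)·Dx  (order 1).
h: a_k = 12, 36, 48, 204, 228, 1176, …
ICs: h(0) = 12.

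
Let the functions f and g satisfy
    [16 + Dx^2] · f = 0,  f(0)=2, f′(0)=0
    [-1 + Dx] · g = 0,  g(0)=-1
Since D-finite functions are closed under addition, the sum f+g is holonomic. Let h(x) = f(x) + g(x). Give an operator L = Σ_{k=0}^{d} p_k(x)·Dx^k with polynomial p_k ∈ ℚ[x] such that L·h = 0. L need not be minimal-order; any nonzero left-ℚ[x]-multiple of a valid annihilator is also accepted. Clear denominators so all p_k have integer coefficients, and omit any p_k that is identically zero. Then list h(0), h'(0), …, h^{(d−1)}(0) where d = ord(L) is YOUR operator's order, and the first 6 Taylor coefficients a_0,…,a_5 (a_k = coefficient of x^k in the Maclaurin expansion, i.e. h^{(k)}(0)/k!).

f: a_k = 2, 0, -16, 0, 64/3, 0, …
g: a_k = -1, -1, -1/2, -1/6, -1/24, -1/120, …
Sum ⇒ L₀ = lclm(L_f,L_g) in ℚ(x)⟨Dx⟩.
L = -16 + 16·Dx - Dx^2 + Dx^3  (order 3).
h: a_k = 1, -1, -33/2, -1/6, 511/24, -1/120, …
ICs: h(0) = 1, h′(0) = -1, h′′(0) = -33.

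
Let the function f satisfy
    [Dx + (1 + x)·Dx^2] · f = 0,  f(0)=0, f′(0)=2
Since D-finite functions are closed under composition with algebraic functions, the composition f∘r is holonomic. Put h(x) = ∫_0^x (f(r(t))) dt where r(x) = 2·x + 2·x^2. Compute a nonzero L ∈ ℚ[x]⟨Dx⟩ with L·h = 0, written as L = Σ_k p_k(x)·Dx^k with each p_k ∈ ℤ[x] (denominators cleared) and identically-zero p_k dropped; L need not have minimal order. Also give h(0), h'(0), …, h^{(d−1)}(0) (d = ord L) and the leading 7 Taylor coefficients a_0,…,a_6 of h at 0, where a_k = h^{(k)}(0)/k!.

L = (4·x + 4·x^2)·Dx^2 + (1 + 4·x + 6·x^2 + 4·x^3)·Dx^3  (order 3).
h: a_k = 0, 0, 2, 0, -2/3, 4/5, -8/15, …
ICs: h(0) = 0, h′(0) = 0, h′′(0) = 4.

f: a_k = 0, 2, -1, 2/3, -1/2, 2/5, -1/3, …
h₀=f(r): pull back L_f along r ⇒ L₀.
∫: right-multiply L₀ by Dx.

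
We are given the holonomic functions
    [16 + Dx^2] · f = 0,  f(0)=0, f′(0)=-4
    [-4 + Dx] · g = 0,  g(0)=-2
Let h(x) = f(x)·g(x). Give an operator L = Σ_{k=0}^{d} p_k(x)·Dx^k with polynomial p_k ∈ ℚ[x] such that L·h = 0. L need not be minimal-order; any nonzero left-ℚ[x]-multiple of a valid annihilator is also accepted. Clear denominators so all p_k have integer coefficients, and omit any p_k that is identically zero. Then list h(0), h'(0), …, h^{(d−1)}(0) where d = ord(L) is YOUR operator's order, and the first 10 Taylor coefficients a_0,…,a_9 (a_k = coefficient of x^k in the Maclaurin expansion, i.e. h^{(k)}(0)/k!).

f: a_k = 0, -4, 0, 32/3, 0, -128/15, 0, 1024/315, 0, -2048/2835, …
g: a_k = -2, -8, -16, -64/3, -64/3, -256/15, -512/45, -2048/315, -1024/315, -4096/2835, …
L₀ := L_f ⊗_s L_g (sym. prod.), ord ≤ 2.
L = 32 - 8·Dx + Dx^2  (order 2).
h: a_k = 0, 8, 32, 128/3, 0, -1024/15, -4096/45, -16384/315, 0, 65536/2835, …
ICs: h(0) = 0, h′(0) = 8.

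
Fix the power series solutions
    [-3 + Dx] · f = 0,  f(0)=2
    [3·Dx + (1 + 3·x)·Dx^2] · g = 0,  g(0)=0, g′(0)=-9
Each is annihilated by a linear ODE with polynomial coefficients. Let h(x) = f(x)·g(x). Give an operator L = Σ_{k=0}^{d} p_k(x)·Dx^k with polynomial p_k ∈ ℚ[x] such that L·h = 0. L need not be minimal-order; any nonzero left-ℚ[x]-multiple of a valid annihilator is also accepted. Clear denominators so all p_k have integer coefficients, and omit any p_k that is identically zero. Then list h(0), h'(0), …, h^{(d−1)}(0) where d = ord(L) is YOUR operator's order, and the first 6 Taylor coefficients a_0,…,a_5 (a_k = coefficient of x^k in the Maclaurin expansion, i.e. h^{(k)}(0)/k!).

f: a_k = 2, 6, 9, 9, 27/4, 81/20, …
g: a_k = 0, -9, 27/2, -27, 243/4, -729/5, …
Sym-product of L_f,L_g gives L₀ (≤ ord 2).
L = 27·x + (-3 - 18·x)·Dx + (1 + 3·x)·Dx^2  (order 2).
h: a_k = 0, -18, -27, -54, 0, -2187/20, …
ICs: h(0) = 0, h′(0) = -18.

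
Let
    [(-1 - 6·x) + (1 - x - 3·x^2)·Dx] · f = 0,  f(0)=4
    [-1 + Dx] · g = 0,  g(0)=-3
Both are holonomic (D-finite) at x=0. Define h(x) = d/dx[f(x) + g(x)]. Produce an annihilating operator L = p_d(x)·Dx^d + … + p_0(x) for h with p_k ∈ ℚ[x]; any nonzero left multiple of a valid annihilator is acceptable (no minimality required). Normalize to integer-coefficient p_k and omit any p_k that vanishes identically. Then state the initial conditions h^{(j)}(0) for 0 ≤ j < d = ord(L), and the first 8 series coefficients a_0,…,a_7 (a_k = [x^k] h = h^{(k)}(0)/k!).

f: a_k = 4, 4, 16, 28, 76, 160, 388, 868, …
g: a_k = -3, -3, -3/2, -1/2, -1/8, -1/40, -1/240, -1/1680, …
L₀ := lclm(L_f,L_g); ord L₀ ≤ 1+1.
h₀' ⇒ L via d/dx closure of L₀.
L = (34 + 278·x + 312·x^2 + 756·x^3 + 162·x^4) + (-41 - 284·x - 341·x^2 - 672·x^3 + 45·x^4 + 54·x^5)·Dx + (7 + 6·x + 29·x^2 - 84·x^3 - 207·x^4 - 54·x^5)·Dx^2  (order 2).
h: a_k = 1, 29, 165/2, 607/2, 6399/8, 93119/40, 1458239/240, 27310079/1680, …
ICs: h(0) = 1, h′(0) = 29.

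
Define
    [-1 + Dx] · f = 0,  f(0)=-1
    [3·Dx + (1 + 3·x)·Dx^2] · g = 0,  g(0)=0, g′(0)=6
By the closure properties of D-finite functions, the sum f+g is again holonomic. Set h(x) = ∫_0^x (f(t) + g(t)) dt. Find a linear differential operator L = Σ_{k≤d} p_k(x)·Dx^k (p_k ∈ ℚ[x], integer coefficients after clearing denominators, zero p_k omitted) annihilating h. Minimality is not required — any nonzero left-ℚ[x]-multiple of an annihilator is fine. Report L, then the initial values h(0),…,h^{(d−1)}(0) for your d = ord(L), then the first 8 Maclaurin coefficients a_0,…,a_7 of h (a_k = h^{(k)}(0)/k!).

L = (-21 - 9·x)·Dx^2 + (17 - 6·x - 9·x^2)·Dx^3 + (4 + 15·x + 9·x^2)·Dx^4  (order 4).
h: a_k = 0, -1, 5/2, -19/6, 107/24, -973/120, 11663/720, -174961/5040, …
ICs: h(0) = 0, h′(0) = -1, h′′(0) = 5, h′′′(0) = -19.

f: a_k = -1, -1, -1/2, -1/6, -1/24, -1/120, -1/720, -1/5040, …
g: a_k = 0, 6, -9, 18, -81/2, 486/5, -243, 4374/7, …
f+g: L₀ = lclm(L_f,L_g), ord ≤ 1+2.
h=∫h₀ ⇒ L = L₀·Dx.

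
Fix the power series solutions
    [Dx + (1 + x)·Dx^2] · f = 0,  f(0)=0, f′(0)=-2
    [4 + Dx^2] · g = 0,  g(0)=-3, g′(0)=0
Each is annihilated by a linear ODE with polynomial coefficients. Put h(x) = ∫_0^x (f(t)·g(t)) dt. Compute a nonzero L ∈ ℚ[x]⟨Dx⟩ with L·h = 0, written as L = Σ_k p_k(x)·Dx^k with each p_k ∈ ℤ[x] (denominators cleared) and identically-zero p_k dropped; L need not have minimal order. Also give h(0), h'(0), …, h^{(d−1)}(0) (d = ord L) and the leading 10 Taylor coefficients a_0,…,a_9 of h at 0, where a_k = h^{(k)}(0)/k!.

f: a_k = 0, -2, 1, -2/3, 1/2, -2/5, 1/3, -2/7, 1/4, -2/9, …
g: a_k = -3, 0, 6, 0, -2, 0, 4/15, 0, -2/105, 0, …
f·g: L₀ = L_f ⊗_s L_g, ord ≤ 2·2.
h=∫₀ˣh₀: take L = L₀·Dx.
L = (168 + 864·x + 1456·x^2 + 1024·x^3 + 256·x^4)·Dx + (112 + 368·x + 384·x^2 + 128·x^3)·Dx^2 + (102 + 464·x + 744·x^2 + 512·x^3 + 128·x^4)·Dx^3 + (28 + 92·x + 96·x^2 + 32·x^3)·Dx^4 + (15 + 62·x + 95·x^2 + 64·x^3 + 16·x^4)·Dx^5  (order 5).
h: a_k = 0, 0, 3, -1, -5/2, 9/10, 1/5, 0, -13/140, 31/540, …
ICs: h(0) = 0, h′(0) = 0, h′′(0) = 6, h′′′(0) = -6, h′′′′(0) = -60.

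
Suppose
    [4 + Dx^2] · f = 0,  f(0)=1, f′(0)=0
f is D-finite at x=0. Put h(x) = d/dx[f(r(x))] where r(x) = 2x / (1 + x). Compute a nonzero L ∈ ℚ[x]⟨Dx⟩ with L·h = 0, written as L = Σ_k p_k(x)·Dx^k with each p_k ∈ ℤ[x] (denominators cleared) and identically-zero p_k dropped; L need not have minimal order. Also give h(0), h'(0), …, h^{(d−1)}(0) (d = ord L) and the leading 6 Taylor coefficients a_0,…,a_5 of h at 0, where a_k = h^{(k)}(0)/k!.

L = (22 + 12·x + 6·x^2) + (6 + 18·x + 18·x^2 + 6·x^3)·Dx + (1 + 4·x + 6·x^2 + 4·x^3 + x^4)·Dx^2  (order 2).
h: a_k = 0, -16, 48, -160/3, -160/3, 5488/15, …
ICs: h(0) = 0, h′(0) = -16.

f: a_k = 1, 0, -2, 0, 2/3, 0, …
Substitute x→r, Dx→(1/r')Dx; clear ⇒ L₀.
h₀' ⇒ L via d/dx closure of L₀.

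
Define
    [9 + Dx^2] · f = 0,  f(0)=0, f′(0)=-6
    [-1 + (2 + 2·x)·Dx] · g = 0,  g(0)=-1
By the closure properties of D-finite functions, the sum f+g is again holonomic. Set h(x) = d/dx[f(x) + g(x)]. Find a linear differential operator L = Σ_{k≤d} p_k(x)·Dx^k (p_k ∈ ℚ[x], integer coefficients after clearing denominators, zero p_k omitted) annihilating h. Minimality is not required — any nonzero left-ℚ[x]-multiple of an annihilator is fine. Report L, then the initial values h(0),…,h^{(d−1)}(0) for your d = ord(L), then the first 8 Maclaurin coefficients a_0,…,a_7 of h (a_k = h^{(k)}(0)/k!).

L = (-153 - 216·x - 108·x^2) + (-234 - 666·x - 648·x^2 - 216·x^3)·Dx + (-17 - 24·x - 12·x^2)·Dx^2 + (-26 - 74·x - 72·x^2 - 24·x^3)·Dx^3  (order 3).
h: a_k = -13/2, 1/4, 429/16, 5/32, -5219/256, 63/512, 61053/10240, 429/4096, …
ICs: h(0) = -13/2, h′(0) = 1/4, h′′(0) = 429/8.

f: a_k = 0, -6, 0, 9, 0, -81/20, 0, 243/280, …
g: a_k = -1, -1/2, 1/8, -1/16, 5/128, -7/256, 21/1024, -33/2048, …
L₀ := lclm(L_f,L_g); ord L₀ ≤ 2+1.
h=h₀': d/dx-closure on L₀ ⇒ L.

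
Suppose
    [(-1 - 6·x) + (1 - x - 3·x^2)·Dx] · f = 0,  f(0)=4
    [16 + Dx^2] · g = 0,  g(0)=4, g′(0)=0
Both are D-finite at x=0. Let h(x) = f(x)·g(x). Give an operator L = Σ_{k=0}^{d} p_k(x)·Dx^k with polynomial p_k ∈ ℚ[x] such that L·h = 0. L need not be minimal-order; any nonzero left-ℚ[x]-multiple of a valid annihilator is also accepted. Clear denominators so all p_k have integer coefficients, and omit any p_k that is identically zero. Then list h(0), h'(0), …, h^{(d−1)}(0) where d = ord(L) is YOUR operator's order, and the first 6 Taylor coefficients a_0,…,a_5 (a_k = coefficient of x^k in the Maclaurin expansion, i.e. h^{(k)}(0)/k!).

L = (-10 + 16·x + 48·x^2) + (2 + 12·x)·Dx + (-1 + x + 3·x^2)·Dx^2  (order 2).
h: a_k = 16, 16, -64, -16, -112/3, -256/3, …
ICs: h(0) = 16, h′(0) = 16.

f: a_k = 4, 4, 16, 28, 76, 160, …
g: a_k = 4, 0, -32, 0, 128/3, 0, …
Sym-product of L_f,L_g gives L₀ (≤ ord 2).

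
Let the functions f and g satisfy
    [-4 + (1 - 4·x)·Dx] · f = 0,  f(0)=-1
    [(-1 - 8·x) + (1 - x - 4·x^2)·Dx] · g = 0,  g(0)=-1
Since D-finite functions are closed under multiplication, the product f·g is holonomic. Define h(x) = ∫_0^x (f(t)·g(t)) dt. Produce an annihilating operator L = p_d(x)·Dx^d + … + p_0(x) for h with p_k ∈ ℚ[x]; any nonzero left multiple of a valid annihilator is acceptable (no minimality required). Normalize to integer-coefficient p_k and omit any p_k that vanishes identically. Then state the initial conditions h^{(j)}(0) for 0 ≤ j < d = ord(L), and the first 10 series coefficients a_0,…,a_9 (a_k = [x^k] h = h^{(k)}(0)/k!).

L = (-5 + 48·x^2)·Dx + (1 - 5·x + 16·x^3)·Dx^2  (order 2).
h: a_k = 0, 1, 5/2, 25/3, 109/4, 93, 1925/6, 7881/7, 31965/8, 129025/9, …
ICs: h(0) = 0, h′(0) = 1.

f: a_k = -1, -4, -16, -64, -256, -1024, -4096, -16384, -65536, -262144, …
g: a_k = -1, -1, -5, -9, -29, -65, -181, -441, -1165, -2929, …
h₀=f·g: eliminate ⇒ L₀, order ≤ 1·1.
h=∫₀ˣh₀: take L = L₀·Dx.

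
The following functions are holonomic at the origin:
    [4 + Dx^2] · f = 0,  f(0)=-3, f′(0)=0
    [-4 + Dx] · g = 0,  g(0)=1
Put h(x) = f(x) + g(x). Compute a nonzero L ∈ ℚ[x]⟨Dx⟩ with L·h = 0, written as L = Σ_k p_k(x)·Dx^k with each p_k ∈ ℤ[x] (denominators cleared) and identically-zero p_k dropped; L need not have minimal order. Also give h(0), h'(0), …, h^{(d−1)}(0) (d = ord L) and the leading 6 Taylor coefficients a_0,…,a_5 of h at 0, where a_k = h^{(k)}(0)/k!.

f: a_k = -3, 0, 6, 0, -2, 0, …
g: a_k = 1, 4, 8, 32/3, 32/3, 128/15, …
Weyl lclm of L_f,L_g ⇒ L₀ (ord ≤ 3).
L = -16 + 4·Dx - 4·Dx^2 + Dx^3  (order 3).
h: a_k = -2, 4, 14, 32/3, 26/3, 128/15, …
ICs: h(0) = -2, h′(0) = 4, h′′(0) = 28.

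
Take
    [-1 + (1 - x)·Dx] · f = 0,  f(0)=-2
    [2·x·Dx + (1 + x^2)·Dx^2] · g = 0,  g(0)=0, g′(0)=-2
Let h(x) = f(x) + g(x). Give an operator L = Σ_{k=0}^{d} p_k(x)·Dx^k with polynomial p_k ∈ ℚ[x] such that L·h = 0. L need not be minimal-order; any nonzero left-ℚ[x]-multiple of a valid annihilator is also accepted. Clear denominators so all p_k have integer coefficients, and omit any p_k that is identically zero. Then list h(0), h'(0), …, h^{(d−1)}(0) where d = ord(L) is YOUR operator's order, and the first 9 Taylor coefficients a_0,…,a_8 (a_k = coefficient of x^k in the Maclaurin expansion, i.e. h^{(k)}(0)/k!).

L = (-2 + 8·x + 6·x^2)·Dx + (4 - 2·x + 4·x^2 + 6·x^3)·Dx^2 + (-1 + x^4)·Dx^3  (order 3).
h: a_k = -2, -4, -2, -4/3, -2, -12/5, -2, -12/7, -2, …
ICs: h(0) = -2, h′(0) = -4, h′′(0) = -4.

f: a_k = -2, -2, -2, -2, -2, -2, -2, -2, -2, …
g: a_k = 0, -2, 0, 2/3, 0, -2/5, 0, 2/7, 0, …
Weyl lclm of L_f,L_g ⇒ L₀ (ord ≤ 3).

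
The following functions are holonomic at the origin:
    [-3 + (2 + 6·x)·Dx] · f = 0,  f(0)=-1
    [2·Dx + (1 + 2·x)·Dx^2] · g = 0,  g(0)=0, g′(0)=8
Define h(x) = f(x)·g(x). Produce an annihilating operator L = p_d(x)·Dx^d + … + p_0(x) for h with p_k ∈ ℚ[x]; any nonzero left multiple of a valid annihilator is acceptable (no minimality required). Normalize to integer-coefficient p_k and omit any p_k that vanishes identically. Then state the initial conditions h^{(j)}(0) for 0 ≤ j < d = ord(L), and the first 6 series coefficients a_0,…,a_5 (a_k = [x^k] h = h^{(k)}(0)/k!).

L = (15 + 18·x) + (-4 - 12·x)·Dx + (4 + 32·x + 84·x^2 + 72·x^3)·Dx^2  (order 2).
h: a_k = 0, -8, -4, 31/3, -45/2, 3937/80, …
ICs: h(0) = 0, h′(0) = -8.

f: a_k = -1, -3/2, 9/8, -27/16, 405/128, -1701/256, …
g: a_k = 0, 8, -8, 32/3, -16, 128/5, …
Product ⇒ symmetric product L₀, ord ≤ 2.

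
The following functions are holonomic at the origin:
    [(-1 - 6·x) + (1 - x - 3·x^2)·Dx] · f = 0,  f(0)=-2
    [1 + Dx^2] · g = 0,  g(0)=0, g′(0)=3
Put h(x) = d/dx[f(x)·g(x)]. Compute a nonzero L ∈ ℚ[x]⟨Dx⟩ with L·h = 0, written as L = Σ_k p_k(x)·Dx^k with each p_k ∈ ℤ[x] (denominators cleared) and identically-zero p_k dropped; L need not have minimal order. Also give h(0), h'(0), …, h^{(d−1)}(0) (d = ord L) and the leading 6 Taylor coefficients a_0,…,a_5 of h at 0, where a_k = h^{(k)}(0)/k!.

f: a_k = -2, -2, -8, -14, -38, -80, …
g: a_k = 0, 3, 0, -1/2, 0, 1/40, …
L₀ := L_f ⊗_s L_g (sym. prod.), ord ≤ 2.
h₀' ⇒ L via d/dx closure of L₀.
L = (83 - 2·x - 5·x^2 + 6·x^3 + 9·x^4) + (16 + 98·x + 18·x^2 + 36·x^3)·Dx + (-5 + 4·x + 13·x^2 + 6·x^3 + 9·x^4)·Dx^2  (order 2).
h: a_k = -6, -12, -69, -164, -2201/4, -13983/10, …
ICs: h(0) = -6, h′(0) = -12.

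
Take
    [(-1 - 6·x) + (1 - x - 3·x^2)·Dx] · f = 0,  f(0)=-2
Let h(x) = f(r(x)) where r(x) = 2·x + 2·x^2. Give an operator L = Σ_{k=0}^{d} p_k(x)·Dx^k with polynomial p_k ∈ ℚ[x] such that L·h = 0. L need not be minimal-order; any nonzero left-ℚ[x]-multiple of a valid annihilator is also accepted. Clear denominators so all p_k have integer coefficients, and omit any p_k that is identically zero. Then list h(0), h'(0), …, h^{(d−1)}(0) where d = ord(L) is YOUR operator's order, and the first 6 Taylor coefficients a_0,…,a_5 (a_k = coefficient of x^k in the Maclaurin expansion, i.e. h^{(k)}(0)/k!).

f: a_k = -2, -2, -8, -14, -38, -80, …
h₀=f(r): pull back L_f along r ⇒ L₀.
L = (2 + 28·x + 72·x^2 + 48·x^3) + (-1 + 2·x + 14·x^2 + 24·x^3 + 12·x^4)·Dx  (order 1).
h: a_k = -2, -4, -36, -176, -976, -5328, …
ICs: h(0) = -2.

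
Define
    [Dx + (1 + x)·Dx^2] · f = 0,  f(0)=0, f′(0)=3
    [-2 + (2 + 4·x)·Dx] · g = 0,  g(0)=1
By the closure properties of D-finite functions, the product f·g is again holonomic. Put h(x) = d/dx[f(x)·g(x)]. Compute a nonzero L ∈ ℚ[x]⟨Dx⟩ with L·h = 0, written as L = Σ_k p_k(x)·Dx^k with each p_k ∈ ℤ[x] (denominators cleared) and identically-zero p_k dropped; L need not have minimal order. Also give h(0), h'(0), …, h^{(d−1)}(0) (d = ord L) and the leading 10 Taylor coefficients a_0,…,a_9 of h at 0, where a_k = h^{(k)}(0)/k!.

f: a_k = 0, 3, -3/2, 1, -3/4, 3/5, -1/2, 3/7, -3/8, 1/3, …
g: a_k = 1, 1, -1/2, 1/2, -5/8, 7/8, -21/16, 33/16, -429/128, 715/128, …
L₀ := L_f ⊗_s L_g (sym. prod.), ord ≤ 2.
h₀' ⇒ L via d/dx closure of L₀.
L = (1 + 4·x + x^2) + (7 + 27·x + 30·x^2 + 8·x^3)·Dx + (2 + 11·x + 21·x^2 + 16·x^3 + 4·x^4)·Dx^2  (order 2).
h: a_k = 3, 3, -6, 10, -131/8, 1089/40, -927/20, 2829/35, -129009/896, 701693/2688, …
ICs: h(0) = 3, h′(0) = 3.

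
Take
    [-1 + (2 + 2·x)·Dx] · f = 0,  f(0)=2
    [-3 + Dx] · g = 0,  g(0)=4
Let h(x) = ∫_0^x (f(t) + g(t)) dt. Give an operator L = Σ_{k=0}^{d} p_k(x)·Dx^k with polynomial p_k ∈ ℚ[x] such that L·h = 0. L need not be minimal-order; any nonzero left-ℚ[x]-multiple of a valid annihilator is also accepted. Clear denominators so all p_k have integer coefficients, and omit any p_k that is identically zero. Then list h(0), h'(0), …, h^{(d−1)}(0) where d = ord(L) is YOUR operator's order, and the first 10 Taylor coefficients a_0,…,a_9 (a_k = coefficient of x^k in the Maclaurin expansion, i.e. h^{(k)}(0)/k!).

f: a_k = 2, 1, -1/4, 1/8, -5/64, 7/128, -21/512, 33/1024, -429/16384, 715/32768, …
g: a_k = 4, 12, 18, 18, 27/2, 81/10, 81/20, 243/140, 729/1120, 243/1120, …
Sum ⇒ L₀ = lclm(L_f,L_g) in ℚ(x)⟨Dx⟩.
∫: right-multiply L₀ by Dx.
L = (21 + 18·x)·Dx + (-37 - 72·x - 36·x^2)·Dx^2 + (10 + 22·x + 12·x^2)·Dx^3  (order 3).
h: a_k = 0, 6, 13/2, 71/12, 145/32, 859/320, 5219/3840, 10263/17920, 63363/286720, 119411/1720320, …
ICs: h(0) = 0, h′(0) = 6, h′′(0) = 13.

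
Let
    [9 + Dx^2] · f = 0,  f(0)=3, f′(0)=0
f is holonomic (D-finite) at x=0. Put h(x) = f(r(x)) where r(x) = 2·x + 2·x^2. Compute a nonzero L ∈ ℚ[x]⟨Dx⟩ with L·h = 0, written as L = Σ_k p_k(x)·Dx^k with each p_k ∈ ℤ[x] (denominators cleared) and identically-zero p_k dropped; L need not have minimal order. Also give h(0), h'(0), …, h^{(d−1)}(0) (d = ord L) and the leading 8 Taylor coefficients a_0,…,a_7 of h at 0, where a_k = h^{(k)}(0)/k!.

f: a_k = 3, 0, -27/2, 0, 81/8, 0, -243/80, 0, …
L₀ from L_f via x↦r, Dx↦r'^{-1}Dx.
L = (36 + 216·x + 432·x^2 + 288·x^3) - 2·Dx + (1 + 2·x)·Dx^2  (order 2).
h: a_k = 3, 0, -54, -108, 108, 648, 3888/5, -2592/5, …
ICs: h(0) = 3, h′(0) = 0.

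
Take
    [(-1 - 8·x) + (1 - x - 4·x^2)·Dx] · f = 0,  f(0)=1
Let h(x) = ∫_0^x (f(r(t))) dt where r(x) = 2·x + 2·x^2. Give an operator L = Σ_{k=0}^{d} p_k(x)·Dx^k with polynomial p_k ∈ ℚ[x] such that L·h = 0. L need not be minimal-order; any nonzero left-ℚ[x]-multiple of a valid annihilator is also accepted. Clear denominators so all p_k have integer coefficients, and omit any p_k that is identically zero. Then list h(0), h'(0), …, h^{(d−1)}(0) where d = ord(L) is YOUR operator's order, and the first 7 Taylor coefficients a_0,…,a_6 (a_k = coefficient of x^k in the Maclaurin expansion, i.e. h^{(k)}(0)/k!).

f: a_k = 1, 1, 5, 9, 29, 65, 181, …
Change of var in L_f (x↦r) gives L₀.
h=∫h₀ ⇒ L = L₀·Dx.
L = (2 + 36·x + 96·x^2 + 64·x^3)·Dx + (-1 + 2·x + 18·x^2 + 32·x^3 + 16·x^4)·Dx^2  (order 2).
h: a_k = 0, 1, 1, 22/3, 28, 140, 692, …
ICs: h(0) = 0, h′(0) = 1.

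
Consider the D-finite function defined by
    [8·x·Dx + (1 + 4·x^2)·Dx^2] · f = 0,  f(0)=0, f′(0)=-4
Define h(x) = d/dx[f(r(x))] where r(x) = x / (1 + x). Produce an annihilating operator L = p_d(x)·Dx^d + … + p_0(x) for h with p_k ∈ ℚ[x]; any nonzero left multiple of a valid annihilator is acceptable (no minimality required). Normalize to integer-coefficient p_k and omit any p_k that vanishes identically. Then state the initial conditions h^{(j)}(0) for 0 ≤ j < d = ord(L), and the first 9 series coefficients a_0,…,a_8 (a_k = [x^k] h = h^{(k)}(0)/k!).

L = (2 + 10·x) + (1 + 2·x + 5·x^2)·Dx  (order 1).
h: a_k = -4, 8, 4, -48, 76, 88, -556, 672, 1436, …
ICs: h(0) = -4.

f: a_k = 0, -4, 0, 16/3, 0, -64/5, 0, 256/7, 0, …
h₀=f(r): pull back L_f along r ⇒ L₀.
Derive L from L₀ (diff closure).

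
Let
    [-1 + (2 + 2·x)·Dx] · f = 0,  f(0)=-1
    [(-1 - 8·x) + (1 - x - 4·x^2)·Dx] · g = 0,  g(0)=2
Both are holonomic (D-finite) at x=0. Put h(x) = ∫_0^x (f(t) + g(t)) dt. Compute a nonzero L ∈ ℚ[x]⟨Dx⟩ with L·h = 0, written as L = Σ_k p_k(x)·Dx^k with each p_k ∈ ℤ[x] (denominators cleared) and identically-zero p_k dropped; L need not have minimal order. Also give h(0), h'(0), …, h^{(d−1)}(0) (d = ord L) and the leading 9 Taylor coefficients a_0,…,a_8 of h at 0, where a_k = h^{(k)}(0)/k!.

f: a_k = -1, -1/2, 1/8, -1/16, 5/128, -7/256, 21/1024, -33/2048, 429/32768, …
g: a_k = 2, 2, 10, 18, 58, 130, 362, 882, 2330, …
L₀ := lclm(L_f,L_g); ord L₀ ≤ 1+1.
h=∫h₀ ⇒ L = L₀·Dx.
L = (21 + 75·x + 228·x^2 + 160·x^3)·Dx + (-41 - 174·x - 609·x^2 - 872·x^3 - 400·x^4)·Dx^2 + (2 + 38·x + 30·x^2 - 198·x^3 - 352·x^4 - 160·x^5)·Dx^3  (order 3).
h: a_k = 0, 1, 3/4, 27/8, 287/64, 7429/640, 11091/512, 370709/7168, 1806303/16384, …
ICs: h(0) = 0, h′(0) = 1, h′′(0) = 3/2.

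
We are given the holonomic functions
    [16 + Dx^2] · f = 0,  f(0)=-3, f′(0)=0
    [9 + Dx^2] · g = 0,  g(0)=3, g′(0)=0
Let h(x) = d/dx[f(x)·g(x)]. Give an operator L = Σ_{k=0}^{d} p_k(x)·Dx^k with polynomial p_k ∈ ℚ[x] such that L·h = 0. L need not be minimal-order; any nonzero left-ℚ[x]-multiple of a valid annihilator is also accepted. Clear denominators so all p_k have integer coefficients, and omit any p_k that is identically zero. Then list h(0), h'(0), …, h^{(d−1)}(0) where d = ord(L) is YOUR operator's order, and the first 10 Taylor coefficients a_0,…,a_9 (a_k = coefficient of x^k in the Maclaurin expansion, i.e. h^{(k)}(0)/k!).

f: a_k = -3, 0, 24, 0, -32, 0, 256/15, 0, -512/105, 0, …
g: a_k = 3, 0, -27/2, 0, 81/8, 0, -243/80, 0, 2187/4480, 0, …
h₀=f·g: eliminate ⇒ L₀, order ≤ 2·2.
Differentiate: ansatz ord ≤ ord L₀ ⇒ L.
L = 49 + 50·Dx^2 + Dx^4  (order 4).
h: a_k = 0, 225, 0, -3603/2, 0, 35295/8, 0, -2882401/560, 0, 28247525/8064, …
ICs: h(0) = 0, h′(0) = 225, h′′(0) = 0, h′′′(0) = -10809.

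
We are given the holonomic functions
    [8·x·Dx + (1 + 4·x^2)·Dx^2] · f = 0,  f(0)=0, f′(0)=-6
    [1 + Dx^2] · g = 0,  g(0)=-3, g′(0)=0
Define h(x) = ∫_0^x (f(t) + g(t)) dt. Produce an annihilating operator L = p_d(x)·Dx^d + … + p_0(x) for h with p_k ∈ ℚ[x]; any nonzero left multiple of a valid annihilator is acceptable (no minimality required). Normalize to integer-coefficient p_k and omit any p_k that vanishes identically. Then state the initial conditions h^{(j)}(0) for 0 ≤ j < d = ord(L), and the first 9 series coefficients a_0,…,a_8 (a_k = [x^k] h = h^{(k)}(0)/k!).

L = (-376·x + 1600·x^3 + 128·x^5)·Dx^2 + (-7 + 76·x^2 + 432·x^4 + 64·x^6)·Dx^3 + (-376·x + 1600·x^3 + 128·x^5)·Dx^4 + (-7 + 76·x^2 + 432·x^4 + 64·x^6)·Dx^5  (order 5).
h: a_k = 0, -3, -3, 1/2, 2, -1/40, -16/5, 1/1680, 48/7, …
ICs: h(0) = 0, h′(0) = -3, h′′(0) = -6, h′′′(0) = 3, h′′′′(0) = 48.

f: a_k = 0, -6, 0, 8, 0, -96/5, 0, 384/7, 0, …
g: a_k = -3, 0, 3/2, 0, -1/8, 0, 1/240, 0, -1/13440, …
f+g: L₀ = lclm(L_f,L_g), ord ≤ 2+2.
∫: right-multiply L₀ by Dx.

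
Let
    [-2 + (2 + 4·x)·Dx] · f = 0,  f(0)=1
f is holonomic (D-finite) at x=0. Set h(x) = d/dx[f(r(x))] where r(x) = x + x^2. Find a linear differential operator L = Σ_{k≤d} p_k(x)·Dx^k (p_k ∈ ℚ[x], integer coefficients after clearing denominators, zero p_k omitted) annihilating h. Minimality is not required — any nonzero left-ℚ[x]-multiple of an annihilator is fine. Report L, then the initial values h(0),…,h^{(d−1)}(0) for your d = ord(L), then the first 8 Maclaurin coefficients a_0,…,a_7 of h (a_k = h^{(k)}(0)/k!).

f: a_k = 1, 1, -1/2, 1/2, -5/8, 7/8, -21/16, 33/16, …
Substitute x→r, Dx→(1/r')Dx; clear ⇒ L₀.
h=h₀': d/dx-closure on L₀ ⇒ L.
L = 1 + (-1 - 4·x - 6·x^2 - 4·x^3)·Dx  (order 1).
h: a_k = 1, 1, -3/2, 3/2, -5/8, -9/8, 49/16, -61/16, …
ICs: h(0) = 1.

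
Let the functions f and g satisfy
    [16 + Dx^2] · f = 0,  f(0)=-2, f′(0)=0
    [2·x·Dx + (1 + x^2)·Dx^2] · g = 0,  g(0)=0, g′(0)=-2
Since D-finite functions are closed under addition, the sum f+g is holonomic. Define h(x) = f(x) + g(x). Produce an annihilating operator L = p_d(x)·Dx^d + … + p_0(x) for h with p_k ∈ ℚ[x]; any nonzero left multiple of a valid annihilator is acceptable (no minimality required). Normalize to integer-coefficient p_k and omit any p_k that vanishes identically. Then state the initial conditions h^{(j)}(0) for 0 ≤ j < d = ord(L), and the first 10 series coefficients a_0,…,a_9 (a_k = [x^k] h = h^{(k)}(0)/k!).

f: a_k = -2, 0, 16, 0, -64/3, 0, 512/45, 0, -1024/315, 0, …
g: a_k = 0, -2, 0, 2/3, 0, -2/5, 0, 2/7, 0, -2/9, …
Weyl lclm of L_f,L_g ⇒ L₀ (ord ≤ 4).
L = (64·x + 704·x^3 + 256·x^5)·Dx + (112 + 416·x^2 + 432·x^4 + 128·x^6)·Dx^2 + (4·x + 44·x^3 + 16·x^5)·Dx^3 + (7 + 26·x^2 + 27·x^4 + 8·x^6)·Dx^4  (order 4).
h: a_k = -2, -2, 16, 2/3, -64/3, -2/5, 512/45, 2/7, -1024/315, -2/9, …
ICs: h(0) = -2, h′(0) = -2, h′′(0) = 32, h′′′(0) = 4.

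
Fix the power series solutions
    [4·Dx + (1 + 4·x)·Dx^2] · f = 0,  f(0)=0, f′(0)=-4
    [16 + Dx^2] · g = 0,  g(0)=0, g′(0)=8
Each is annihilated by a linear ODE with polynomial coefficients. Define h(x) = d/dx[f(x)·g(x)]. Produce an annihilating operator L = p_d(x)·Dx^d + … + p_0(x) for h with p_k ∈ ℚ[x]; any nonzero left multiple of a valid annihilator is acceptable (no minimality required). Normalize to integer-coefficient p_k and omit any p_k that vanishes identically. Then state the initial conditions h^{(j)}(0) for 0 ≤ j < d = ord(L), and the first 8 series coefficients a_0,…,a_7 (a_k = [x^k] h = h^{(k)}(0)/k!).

f: a_k = 0, -4, 8, -64/3, 64, -1024/5, 2048/3, -16384/7, …
g: a_k = 0, 8, 0, -64/3, 0, 256/15, 0, -2048/315, …
h₀=f·g: eliminate ⇒ L₀, order ≤ 2·2.
Derive L from L₀ (diff closure).
L = (-6400 - 45056·x - 172032·x^2 + 196608·x^3 + 2818048·x^4 + 6291456·x^5 + 4194304·x^6) + (-1536 - 8192·x + 20480·x^2 + 245760·x^3 + 655360·x^4 + 524288·x^5)·Dx + (-448 - 2816·x - 3584·x^2 + 73728·x^3 + 401408·x^4 + 786432·x^5 + 524288·x^6)·Dx^2 + (-96 - 512·x + 1280·x^2 + 15360·x^3 + 40960·x^4 + 32768·x^5)·Dx^3 + (-3 + 448·x^2 + 3840·x^3 + 14080·x^4 + 24576·x^5 + 16384·x^6)·Dx^4  (order 4).
h: a_k = 0, -64, 192, -1024/3, 5120/3, -22528/3, 444416/15, -7405568/63, …
ICs: h(0) = 0, h′(0) = -64, h′′(0) = 384, h′′′(0) = -2048.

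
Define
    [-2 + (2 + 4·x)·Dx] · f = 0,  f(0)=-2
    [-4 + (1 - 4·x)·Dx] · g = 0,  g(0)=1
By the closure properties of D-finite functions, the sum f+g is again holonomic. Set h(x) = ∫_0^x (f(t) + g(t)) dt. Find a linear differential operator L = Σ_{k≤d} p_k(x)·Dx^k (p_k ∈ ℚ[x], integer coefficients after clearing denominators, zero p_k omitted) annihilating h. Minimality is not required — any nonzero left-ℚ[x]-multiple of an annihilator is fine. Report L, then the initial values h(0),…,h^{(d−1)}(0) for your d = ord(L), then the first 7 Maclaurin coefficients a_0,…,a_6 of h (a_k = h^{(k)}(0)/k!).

L = (12 + 16·x)·Dx + (-11 - 40·x - 48·x^2)·Dx^2 + (1 + 2·x - 16·x^2 - 32·x^3)·Dx^3  (order 3).
h: a_k = 0, -1, 1, 17/3, 63/4, 1029/20, 1363/8, …
ICs: h(0) = 0, h′(0) = -1, h′′(0) = 2.

f: a_k = -2, -2, 1, -1, 5/4, -7/4, 21/8, …
g: a_k = 1, 4, 16, 64, 256, 1024, 4096, …
h₀=f+g: left-lcm gives L₀, ord ≤ 2.
∫: right-multiply L₀ by Dx.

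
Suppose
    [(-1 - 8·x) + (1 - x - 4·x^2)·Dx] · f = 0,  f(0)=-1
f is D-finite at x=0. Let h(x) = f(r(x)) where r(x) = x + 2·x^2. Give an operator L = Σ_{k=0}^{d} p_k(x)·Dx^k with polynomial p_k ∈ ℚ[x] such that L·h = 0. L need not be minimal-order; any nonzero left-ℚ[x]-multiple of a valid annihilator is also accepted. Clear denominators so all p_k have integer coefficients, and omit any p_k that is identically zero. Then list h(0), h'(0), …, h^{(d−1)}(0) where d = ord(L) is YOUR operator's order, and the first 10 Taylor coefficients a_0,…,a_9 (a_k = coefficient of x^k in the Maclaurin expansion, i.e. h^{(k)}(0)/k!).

L = (1 + 12·x + 48·x^2 + 64·x^3) + (-1 + x + 6·x^2 + 16·x^3 + 16·x^4)·Dx  (order 1).
h: a_k = -1, -1, -7, -29, -103, -405, -1599, -6141, -23863, -92773, …
ICs: h(0) = -1.

f: a_k = -1, -1, -5, -9, -29, -65, -181, -441, -1165, -2929, …
Substitute x→r, Dx→(1/r')Dx; clear ⇒ L₀.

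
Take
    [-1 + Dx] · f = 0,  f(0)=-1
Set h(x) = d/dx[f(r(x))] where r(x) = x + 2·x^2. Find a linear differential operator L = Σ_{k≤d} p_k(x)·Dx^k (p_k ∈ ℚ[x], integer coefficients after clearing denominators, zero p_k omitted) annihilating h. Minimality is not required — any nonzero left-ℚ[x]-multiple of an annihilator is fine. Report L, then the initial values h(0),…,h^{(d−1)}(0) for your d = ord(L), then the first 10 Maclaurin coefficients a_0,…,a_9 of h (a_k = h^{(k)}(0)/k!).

L = (5 + 8·x + 16·x^2) + (-1 - 4·x)·Dx  (order 1).
h: a_k = -1, -5, -13/2, -73/6, -281/24, -1741/120, -1697/144, -57233/5040, -328753/40320, -2389141/362880, …
ICs: h(0) = -1.

f: a_k = -1, -1, -1/2, -1/6, -1/24, -1/120, -1/720, -1/5040, -1/40320, -1/362880, …
Substitute x→r, Dx→(1/r')Dx; clear ⇒ L₀.
Differentiate: ansatz ord ≤ ord L₀ ⇒ L.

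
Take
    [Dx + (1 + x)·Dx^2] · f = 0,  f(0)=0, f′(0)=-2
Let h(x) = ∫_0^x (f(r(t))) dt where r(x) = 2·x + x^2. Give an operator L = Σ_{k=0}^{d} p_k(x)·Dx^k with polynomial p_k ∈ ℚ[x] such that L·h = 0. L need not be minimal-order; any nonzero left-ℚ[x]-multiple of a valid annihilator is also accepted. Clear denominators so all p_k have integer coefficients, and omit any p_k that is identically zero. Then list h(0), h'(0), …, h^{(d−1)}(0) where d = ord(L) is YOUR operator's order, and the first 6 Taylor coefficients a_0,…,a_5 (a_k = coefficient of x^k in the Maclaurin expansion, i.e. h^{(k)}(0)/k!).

L = Dx^2 + (1 + x)·Dx^3  (order 3).
h: a_k = 0, 0, -2, 2/3, -1/3, 1/5, …
ICs: h(0) = 0, h′(0) = 0, h′′(0) = -4.

f: a_k = 0, -2, 1, -2/3, 1/2, -2/5, …
f∘r: x↦r, Dx↦Dx/r' in L_f ⇒ L₀.
∫: right-multiply L₀ by Dx.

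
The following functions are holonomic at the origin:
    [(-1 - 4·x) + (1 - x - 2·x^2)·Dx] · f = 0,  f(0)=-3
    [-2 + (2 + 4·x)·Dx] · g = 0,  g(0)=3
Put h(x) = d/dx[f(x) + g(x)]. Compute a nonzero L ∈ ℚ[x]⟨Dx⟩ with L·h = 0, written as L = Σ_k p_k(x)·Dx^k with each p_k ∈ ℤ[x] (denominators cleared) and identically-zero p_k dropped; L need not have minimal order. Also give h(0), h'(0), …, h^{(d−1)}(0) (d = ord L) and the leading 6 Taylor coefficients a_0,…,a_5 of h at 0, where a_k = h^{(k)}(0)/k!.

f: a_k = -3, -3, -9, -15, -33, -63, …
g: a_k = 3, 3, -3/2, 3/2, -15/8, 21/8, …
Sum ⇒ L₀ = lclm(L_f,L_g) in ℚ(x)⟨Dx⟩.
Differentiate: ansatz ord ≤ ord L₀ ⇒ L.
L = (-48 - 222·x - 432·x^2 - 336·x^3 - 240·x^4) + (-27 - 258·x - 873·x^2 - 1368·x^3 - 1284·x^4 - 720·x^5)·Dx + (7 + 34·x + 41·x^2 - 54·x^3 - 236·x^4 - 328·x^5 - 160·x^6)·Dx^2  (order 2).
h: a_k = 0, -21, -81/2, -279/2, -2415/8, -6381/8, …
ICs: h(0) = 0, h′(0) = -21.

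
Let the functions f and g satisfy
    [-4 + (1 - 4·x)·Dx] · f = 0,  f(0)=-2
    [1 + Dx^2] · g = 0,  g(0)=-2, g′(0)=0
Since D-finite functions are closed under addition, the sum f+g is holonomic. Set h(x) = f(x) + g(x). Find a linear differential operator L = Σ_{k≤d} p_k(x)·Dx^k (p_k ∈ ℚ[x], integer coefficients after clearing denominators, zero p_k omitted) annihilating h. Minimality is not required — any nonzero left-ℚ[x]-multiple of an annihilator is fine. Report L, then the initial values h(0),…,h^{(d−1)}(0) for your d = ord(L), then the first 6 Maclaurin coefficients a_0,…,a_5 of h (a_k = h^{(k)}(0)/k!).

f: a_k = -2, -8, -32, -128, -512, -2048, …
g: a_k = -2, 0, 1, 0, -1/12, 0, …
Weyl lclm of L_f,L_g ⇒ L₀ (ord ≤ 3).
L = (388 - 32·x + 64·x^2) + (-33 + 140·x - 48·x^2 + 64·x^3)·Dx + (388 - 32·x + 64·x^2)·Dx^2 + (-33 + 140·x - 48·x^2 + 64·x^3)·Dx^3  (order 3).
h: a_k = -4, -8, -31, -128, -6145/12, -2048, …
ICs: h(0) = -4, h′(0) = -8, h′′(0) = -62.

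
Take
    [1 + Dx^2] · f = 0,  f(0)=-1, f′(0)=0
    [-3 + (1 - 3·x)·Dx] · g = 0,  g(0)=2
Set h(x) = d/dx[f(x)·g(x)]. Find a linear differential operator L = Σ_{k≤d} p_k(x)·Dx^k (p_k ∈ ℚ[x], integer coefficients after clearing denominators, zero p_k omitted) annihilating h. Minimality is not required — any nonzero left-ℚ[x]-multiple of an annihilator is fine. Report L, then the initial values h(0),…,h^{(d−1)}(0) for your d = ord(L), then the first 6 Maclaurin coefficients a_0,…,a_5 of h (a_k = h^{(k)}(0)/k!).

L = (-17 - 6·x + 9·x^2) + (-6 + 18·x)·Dx + (1 - 6·x + 9·x^2)·Dx^2  (order 2).
h: a_k = -6, -34, -153, -1837/3, -9185/4, -495989/60, …
ICs: h(0) = -6, h′(0) = -34.

f: a_k = -1, 0, 1/2, 0, -1/24, 0, …
g: a_k = 2, 6, 18, 54, 162, 486, …
Product ⇒ symmetric product L₀, ord ≤ 2.
Derive L from L₀ (diff closure).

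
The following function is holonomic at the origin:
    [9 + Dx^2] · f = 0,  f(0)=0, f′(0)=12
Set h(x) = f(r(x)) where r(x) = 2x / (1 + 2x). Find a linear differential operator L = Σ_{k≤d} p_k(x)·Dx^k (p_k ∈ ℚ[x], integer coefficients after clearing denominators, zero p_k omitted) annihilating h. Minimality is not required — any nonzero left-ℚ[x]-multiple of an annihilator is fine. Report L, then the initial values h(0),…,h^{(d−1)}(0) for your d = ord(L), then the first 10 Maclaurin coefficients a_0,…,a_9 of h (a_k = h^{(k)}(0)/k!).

f: a_k = 0, 12, 0, -18, 0, 81/10, 0, -243/140, 0, 243/1120, …
Substitute x→r, Dx→(1/r')Dx; clear ⇒ L₀.
L = 36 + (4 + 24·x + 48·x^2 + 32·x^3)·Dx + (1 + 8·x + 24·x^2 + 32·x^3 + 16·x^4)·Dx^2  (order 2).
h: a_k = 0, 24, -48, -48, 672, -14064/5, 8160, -619296/35, 121152/5, 476976/35, …
ICs: h(0) = 0, h′(0) = 24.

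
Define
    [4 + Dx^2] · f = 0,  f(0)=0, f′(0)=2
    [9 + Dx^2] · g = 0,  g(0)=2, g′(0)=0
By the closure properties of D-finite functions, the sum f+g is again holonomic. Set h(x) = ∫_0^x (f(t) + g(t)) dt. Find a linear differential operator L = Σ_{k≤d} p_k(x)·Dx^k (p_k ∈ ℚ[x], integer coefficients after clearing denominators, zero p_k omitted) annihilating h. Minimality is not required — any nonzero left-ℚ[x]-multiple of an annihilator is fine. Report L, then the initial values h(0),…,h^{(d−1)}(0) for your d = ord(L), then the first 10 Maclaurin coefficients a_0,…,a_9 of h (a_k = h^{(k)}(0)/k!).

f: a_k = 0, 2, 0, -4/3, 0, 4/15, 0, -8/315, 0, 4/2835, …
g: a_k = 2, 0, -9, 0, 27/4, 0, -81/40, 0, 729/2240, 0, …
L₀ := lclm(L_f,L_g); ord L₀ ≤ 2+2.
Integrate: L := L₀·Dx.
L = 36·Dx + 13·Dx^3 + Dx^5  (order 5).
h: a_k = 0, 2, 1, -3, -1/3, 27/20, 2/45, -81/280, -1/315, 81/2240, …
ICs: h(0) = 0, h′(0) = 2, h′′(0) = 2, h′′′(0) = -18, h′′′′(0) = -8.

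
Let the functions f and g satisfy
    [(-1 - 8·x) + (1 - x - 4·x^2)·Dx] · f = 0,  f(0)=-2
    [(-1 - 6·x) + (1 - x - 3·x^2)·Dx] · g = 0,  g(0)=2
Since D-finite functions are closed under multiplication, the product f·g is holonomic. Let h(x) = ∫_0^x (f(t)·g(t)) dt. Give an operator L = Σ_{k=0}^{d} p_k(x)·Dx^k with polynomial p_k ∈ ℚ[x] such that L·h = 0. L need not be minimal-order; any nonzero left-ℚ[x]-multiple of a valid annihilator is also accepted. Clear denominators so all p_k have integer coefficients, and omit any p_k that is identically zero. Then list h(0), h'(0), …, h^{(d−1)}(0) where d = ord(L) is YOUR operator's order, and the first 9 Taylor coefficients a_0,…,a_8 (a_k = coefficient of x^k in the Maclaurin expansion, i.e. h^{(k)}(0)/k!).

f: a_k = -2, -2, -10, -18, -58, -130, -362, -882, -2330, …
g: a_k = 2, 2, 8, 14, 38, 80, 194, 434, 1016, …
Sym-product of L_f,L_g gives L₀ (≤ ord 1).
h=∫h₀ ⇒ L = L₀·Dx.
L = (-2 - 12·x + 21·x^2 + 48·x^3)·Dx + (1 - 2·x - 6·x^2 + 7·x^3 + 12·x^4)·Dx^2  (order 2).
h: a_k = 0, -4, -4, -40/3, -25, -336/5, -448/3, -2628/7, -885, …
ICs: h(0) = 0, h′(0) = -4.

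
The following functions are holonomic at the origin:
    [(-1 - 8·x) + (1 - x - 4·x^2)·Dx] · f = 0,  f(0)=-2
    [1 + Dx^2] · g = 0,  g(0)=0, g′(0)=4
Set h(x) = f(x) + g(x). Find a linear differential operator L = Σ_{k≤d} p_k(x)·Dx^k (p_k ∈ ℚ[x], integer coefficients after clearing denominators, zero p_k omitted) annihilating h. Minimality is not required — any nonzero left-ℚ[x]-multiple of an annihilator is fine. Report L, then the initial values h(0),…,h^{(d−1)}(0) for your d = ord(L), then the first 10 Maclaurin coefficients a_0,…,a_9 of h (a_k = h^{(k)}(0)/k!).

f: a_k = -2, -2, -10, -18, -58, -130, -362, -882, -2330, -5858, …
g: a_k = 0, 4, 0, -2/3, 0, 1/30, 0, -1/1260, 0, 1/90720, …
Weyl lclm of L_f,L_g ⇒ L₀ (ord ≤ 3).
L = (55 + 486·x + 553·x^2 + 1488·x^3 + 80·x^4 + 128·x^5) + (-11 - 11·x - 23·x^2 + 169·x^3 + 348·x^4 + 48·x^5 + 64·x^6)·Dx + (55 + 486·x + 553·x^2 + 1488·x^3 + 80·x^4 + 128·x^5)·Dx^2 + (-11 - 11·x - 23·x^2 + 169·x^3 + 348·x^4 + 48·x^5 + 64·x^6)·Dx^3  (order 3).
h: a_k = -2, 2, -10, -56/3, -58, -3899/30, -362, -1111321/1260, -2330, -531437759/90720, …
ICs: h(0) = -2, h′(0) = 2, h′′(0) = -20.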